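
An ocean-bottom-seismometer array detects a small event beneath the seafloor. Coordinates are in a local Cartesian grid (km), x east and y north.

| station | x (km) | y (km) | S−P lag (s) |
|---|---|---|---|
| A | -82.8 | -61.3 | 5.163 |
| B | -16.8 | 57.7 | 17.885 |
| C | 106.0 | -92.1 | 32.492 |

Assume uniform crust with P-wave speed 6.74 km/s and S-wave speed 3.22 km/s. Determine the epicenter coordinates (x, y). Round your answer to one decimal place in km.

Distance from S−P lag: d = Δt · v_P v_S / (v_P − v_S) = Δt · (6.74·3.22)/(6.74−3.22) ≈ 6.1656·Δt.
So d_A = 31.83, d_B = 110.27, d_C = 200.33 km.
Circle about each station: (x + 82.8)² + (y + 61.3)² = 31.83²; (x + 16.8)² + (y − 57.7)² = 110.27²; (x − 106.0)² + (y + 92.1)² = 200.33².
Subtracting pairs of circle equations eliminates x²+y² and gives linear equations (the radical axes):
132.0 x + 238.0 y = -18148.32
377.6 x − 61.6 y = -30014.08
Solving the 2×2 system: x ≈ -84.3, y ≈ -29.5 km.

-84.3 km east, -29.5 km north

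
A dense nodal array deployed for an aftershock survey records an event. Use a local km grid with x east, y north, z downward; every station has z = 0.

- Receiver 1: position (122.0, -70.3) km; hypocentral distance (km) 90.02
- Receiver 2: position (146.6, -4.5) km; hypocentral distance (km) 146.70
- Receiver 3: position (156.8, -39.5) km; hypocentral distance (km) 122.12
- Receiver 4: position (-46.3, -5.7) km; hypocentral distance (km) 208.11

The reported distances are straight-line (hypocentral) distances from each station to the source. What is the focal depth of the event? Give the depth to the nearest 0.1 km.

depth ≈ 66.4 km

Each station gives a sphere (x−x_i)² + (y−y_i)² + z² = d_i² (stations at z=0).
Subtracting the Receiver 1 sphere from Receiver 2 and Receiver 3: z² cancels, leaving linear equations in x and y:
49.2 x + 131.6 y = -11731.57
69.6 x + 61.6 y = -489.29
Solving: x ≈ 107.409, y ≈ -129.302 km (keep extra digits for the depth step; rounded: 107.4, -129.3).
Then from the Receiver 1 sphere: z² = 90.02² − (x − 122.0)² − (y + 70.3)² with x = 107.409, y = -129.302, so z ≈ 66.404 ≈ 66.4 km.
Check against Receiver 4 (with the unrounded solution): distance 208.12 ≈ 208.11 km. ✓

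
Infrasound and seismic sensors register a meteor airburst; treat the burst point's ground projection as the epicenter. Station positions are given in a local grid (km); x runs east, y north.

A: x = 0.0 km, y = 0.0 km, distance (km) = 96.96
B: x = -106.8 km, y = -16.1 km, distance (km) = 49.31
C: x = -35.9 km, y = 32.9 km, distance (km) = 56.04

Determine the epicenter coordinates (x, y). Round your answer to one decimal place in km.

Circle about each station: x² + y² = 96.96²; (x + 106.8)² + (y + 16.1)² = 49.31²; (x + 35.9)² + (y − 32.9)² = 56.04².
Subtracting the A equation from the B and C equations removes the quadratic terms:
-213.6 x − 32.2 y = 18635.22
-71.8 x + 65.8 y = 8631.98
Solving the 2×2 system: x ≈ -91.9, y ≈ 30.9 km.

-91.9 km east, 30.9 km north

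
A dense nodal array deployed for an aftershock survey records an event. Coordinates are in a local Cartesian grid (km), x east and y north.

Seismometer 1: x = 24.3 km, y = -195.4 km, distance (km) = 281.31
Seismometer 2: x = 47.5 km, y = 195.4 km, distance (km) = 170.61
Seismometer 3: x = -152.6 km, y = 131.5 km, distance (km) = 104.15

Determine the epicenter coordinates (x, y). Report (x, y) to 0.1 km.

x ≈ -68.4 km, y ≈ 70.2 km

Circle about each station: (x − 24.3)² + (y + 195.4)² = 281.31²; (x − 47.5)² + (y − 195.4)² = 170.61²; (x + 152.6)² + (y − 131.5)² = 104.15².
Subtracting pairs of circle equations eliminates x²+y² and gives linear equations (the radical axes):
46.4 x + 781.6 y = 51693.30
-353.8 x + 653.8 y = 70095.45
Solving the 2×2 system: x ≈ -68.4, y ≈ 70.2 km.
Check against Seismometer 1 (with the unrounded x, y): √((x − 24.3)²+(y + 195.4)²) = 281.31 ≈ 281.31 km. ✓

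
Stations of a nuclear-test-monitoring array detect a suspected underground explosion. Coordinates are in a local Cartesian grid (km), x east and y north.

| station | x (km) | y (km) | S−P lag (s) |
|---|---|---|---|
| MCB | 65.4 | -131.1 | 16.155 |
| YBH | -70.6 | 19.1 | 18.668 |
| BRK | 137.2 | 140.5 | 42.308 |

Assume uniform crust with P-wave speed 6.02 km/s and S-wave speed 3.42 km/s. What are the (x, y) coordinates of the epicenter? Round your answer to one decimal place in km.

-62.5 km east, -128.5 km north

Distance from S−P lag: d = Δt · v_P v_S / (v_P − v_S) = Δt · (6.02·3.42)/(6.02−3.42) ≈ 7.9186·Δt.
So d_MCB = 127.93, d_YBH = 147.82, d_BRK = 335.02 km.
Circle about each station: (x − 65.4)² + (y + 131.1)² = 127.93²; (x + 70.6)² + (y − 19.1)² = 147.82²; (x − 137.2)² + (y − 140.5)² = 335.02².
Subtracting the MCB equation from the YBH and BRK equations removes the quadratic terms:
-272.0 x + 300.4 y = -21599.87
143.6 x + 543.2 y = -78772.60
Solving the 2×2 system: x ≈ -62.5, y ≈ -128.5 km.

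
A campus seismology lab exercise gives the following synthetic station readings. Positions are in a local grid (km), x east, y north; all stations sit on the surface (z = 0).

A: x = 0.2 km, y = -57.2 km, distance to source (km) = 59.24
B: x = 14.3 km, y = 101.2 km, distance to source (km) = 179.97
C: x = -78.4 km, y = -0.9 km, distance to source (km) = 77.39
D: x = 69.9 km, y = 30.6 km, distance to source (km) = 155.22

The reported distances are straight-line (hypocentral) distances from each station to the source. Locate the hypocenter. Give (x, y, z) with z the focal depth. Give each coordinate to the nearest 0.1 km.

x ≈ -48.5 km, y ≈ -64.2 km, depth ≈ 33.0 km

Each station gives a sphere (x−x_i)² + (y−y_i)² + z² = d_i² (stations at z=0).
Subtracting the A sphere from B and C: z² cancels, leaving linear equations in x and y:
28.2 x + 316.8 y = -21705.77
-157.2 x + 112.6 y = 395.66
Solving: x ≈ -48.501, y ≈ -64.198 km (keep extra digits for the depth step; rounded: -48.5, -64.2).
Then from the A sphere: z² = 59.24² − (x − 0.2)² − (y + 57.2)² with x = -48.501, y = -64.198, so z ≈ 32.994 ≈ 33.0 km.
Check against D (with the unrounded solution): distance 155.22 ≈ 155.22 km. ✓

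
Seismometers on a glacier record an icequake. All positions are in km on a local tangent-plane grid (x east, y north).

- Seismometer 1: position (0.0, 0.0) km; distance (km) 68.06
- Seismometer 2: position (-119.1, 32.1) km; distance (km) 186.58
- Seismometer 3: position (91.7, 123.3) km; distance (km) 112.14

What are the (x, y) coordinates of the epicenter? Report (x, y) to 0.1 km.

Circle about each station: x² + y² = 68.06²; (x + 119.1)² + (y − 32.1)² = 186.58²; (x − 91.7)² + (y − 123.3)² = 112.14².
Subtracting the Seismometer 1 equation from the Seismometer 2 and Seismometer 3 equations removes the quadratic terms:
-238.2 x + 64.2 y = -14964.71
183.4 x + 246.6 y = 15668.56
Solving the 2×2 system: x ≈ 66.6, y ≈ 14.0 km.

(66.6, 14.0)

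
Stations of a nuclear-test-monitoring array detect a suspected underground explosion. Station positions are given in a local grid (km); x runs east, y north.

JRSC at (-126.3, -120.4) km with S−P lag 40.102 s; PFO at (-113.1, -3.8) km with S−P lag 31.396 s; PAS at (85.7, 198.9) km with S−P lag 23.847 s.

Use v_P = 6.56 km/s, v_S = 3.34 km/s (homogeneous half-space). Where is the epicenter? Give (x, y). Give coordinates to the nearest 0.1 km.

Distance from S−P lag: d = Δt · v_P v_S / (v_P − v_S) = Δt · (6.56·3.34)/(6.56−3.34) ≈ 6.8045·Δt.
So d_JRSC = 272.87, d_PFO = 213.63, d_PAS = 162.27 km.
Circle about each station: (x + 126.3)² + (y + 120.4)² = 272.87²; (x + 113.1)² + (y + 3.8)² = 213.63²; (x − 85.7)² + (y − 198.9)² = 162.27².
Subtracting the JRSC equation from the PFO and PAS equations removes the quadratic terms:
26.4 x + 233.2 y = 11178.46
424.0 x + 638.6 y = 64584.33
Solving the 2×2 system: x ≈ 96.6, y ≈ 37.0 km.
Check against JRSC (with the unrounded x, y): √((x + 126.3)²+(y + 120.4)²) = 272.87 ≈ 272.87 km. ✓

x ≈ 96.6 km, y ≈ 37.0 km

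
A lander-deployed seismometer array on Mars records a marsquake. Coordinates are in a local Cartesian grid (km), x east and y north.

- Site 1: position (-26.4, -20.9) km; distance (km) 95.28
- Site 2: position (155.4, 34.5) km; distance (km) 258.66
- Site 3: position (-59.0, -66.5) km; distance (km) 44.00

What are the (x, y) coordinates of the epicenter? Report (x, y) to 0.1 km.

Circle about each station: (x + 26.4)² + (y + 20.9)² = 95.28²; (x − 155.4)² + (y − 34.5)² = 258.66²; (x + 59.0)² + (y + 66.5)² = 44.00².
Subtracting pairs of circle equations eliminates x²+y² and gives linear equations (the radical axes):
363.6 x + 110.8 y = -33621.08
-65.2 x − 91.2 y = 13911.76
Solving the 2×2 system: x ≈ -58.8, y ≈ -110.5 km.
Check against Site 1 (with the unrounded x, y): √((x + 26.4)²+(y + 20.9)²) = 95.29 ≈ 95.28 km. ✓

-58.8 km east, -110.5 km north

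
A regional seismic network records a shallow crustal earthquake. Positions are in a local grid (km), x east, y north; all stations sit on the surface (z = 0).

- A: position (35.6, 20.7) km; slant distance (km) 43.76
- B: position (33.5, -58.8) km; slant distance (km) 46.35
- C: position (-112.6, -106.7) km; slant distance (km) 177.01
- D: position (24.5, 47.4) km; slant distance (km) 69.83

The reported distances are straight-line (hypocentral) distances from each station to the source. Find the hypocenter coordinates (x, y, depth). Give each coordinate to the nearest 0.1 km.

x ≈ 39.0 km, y ≈ -17.7 km, depth ≈ 20.7 km

Each station gives a sphere (x−x_i)² + (y−y_i)² + z² = d_i² (stations at z=0).
Subtracting the A sphere from B and C: z² cancels, leaving linear equations in x and y:
-4.2 x − 159.0 y = 2650.46
-296.4 x − 254.8 y = -7049.80
Solving: x ≈ 39.000, y ≈ -17.700 km (keep extra digits for the depth step; rounded: 39.0, -17.7).
Then from the A sphere: z² = 43.76² − (x − 35.6)² − (y − 20.7)² with x = 39.000, y = -17.700, so z ≈ 20.708 ≈ 20.7 km.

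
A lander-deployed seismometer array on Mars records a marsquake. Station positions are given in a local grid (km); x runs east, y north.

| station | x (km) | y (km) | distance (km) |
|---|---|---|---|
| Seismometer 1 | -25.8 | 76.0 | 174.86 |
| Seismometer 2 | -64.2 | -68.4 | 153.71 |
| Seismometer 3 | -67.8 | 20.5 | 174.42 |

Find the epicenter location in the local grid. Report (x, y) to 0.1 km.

Circle about each station: (x + 25.8)² + (y − 76.0)² = 174.86²; (x + 64.2)² + (y + 68.4)² = 153.71²; (x + 67.8)² + (y − 20.5)² = 174.42².
Subtracting pairs of circle equations eliminates x²+y² and gives linear equations (the radical axes):
-76.8 x − 288.8 y = 9307.82
-84.0 x − 111.0 y = -1270.87
Solving the 2×2 system: x ≈ 89.0, y ≈ -55.9 km.

x ≈ 89.0 km, y ≈ -55.9 km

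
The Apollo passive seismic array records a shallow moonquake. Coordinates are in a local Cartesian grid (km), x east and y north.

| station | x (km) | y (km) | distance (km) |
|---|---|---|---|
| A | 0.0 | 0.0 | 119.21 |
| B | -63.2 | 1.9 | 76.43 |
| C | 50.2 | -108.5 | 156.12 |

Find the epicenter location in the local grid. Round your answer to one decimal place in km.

Circle about each station: x² + y² = 119.21²; (x + 63.2)² + (y − 1.9)² = 76.43²; (x − 50.2)² + (y + 108.5)² = 156.12².
Subtracting the A equation from the B and C equations removes the quadratic terms:
-126.4 x + 3.8 y = 12367.33
100.4 x − 217.0 y = 4129.86
Solving the 2×2 system: x ≈ -99.8, y ≈ -65.2 km.

-99.8 km east, -65.2 km north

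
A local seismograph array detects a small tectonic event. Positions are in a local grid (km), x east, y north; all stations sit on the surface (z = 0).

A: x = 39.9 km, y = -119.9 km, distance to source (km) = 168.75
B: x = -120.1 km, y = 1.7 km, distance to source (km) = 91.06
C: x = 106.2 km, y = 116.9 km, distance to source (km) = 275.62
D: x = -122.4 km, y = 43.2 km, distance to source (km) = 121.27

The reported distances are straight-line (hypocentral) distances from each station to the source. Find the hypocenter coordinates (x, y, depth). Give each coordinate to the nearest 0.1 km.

(-99.0, -53.6, 69.2)

Each station gives a sphere (x−x_i)² + (y−y_i)² + z² = d_i² (stations at z=0).
Subtracting the A sphere from B and C: z² cancels, leaving linear equations in x and y:
-320.0 x + 243.2 y = 18643.52
132.6 x + 473.6 y = -38513.79
Solving: x ≈ -98.999, y ≈ -53.603 km (keep extra digits for the depth step; rounded: -99.0, -53.6).
Then from the A sphere: z² = 168.75² − (x − 39.9)² − (y + 119.9)² with x = -98.999, y = -53.603, so z ≈ 69.198 ≈ 69.2 km.
Check against D (with the unrounded solution): distance 121.27 ≈ 121.27 km. ✓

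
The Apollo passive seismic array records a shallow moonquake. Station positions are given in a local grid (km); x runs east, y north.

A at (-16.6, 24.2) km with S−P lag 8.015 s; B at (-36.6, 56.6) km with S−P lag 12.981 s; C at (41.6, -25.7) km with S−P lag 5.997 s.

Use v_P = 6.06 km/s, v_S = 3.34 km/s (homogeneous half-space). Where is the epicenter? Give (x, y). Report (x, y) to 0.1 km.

x ≈ -2.3 km, y ≈ -33.7 km

Distance from S−P lag: d = Δt · v_P v_S / (v_P − v_S) = Δt · (6.06·3.34)/(6.06−3.34) ≈ 7.4413·Δt.
So d_A = 59.64, d_B = 96.60, d_C = 44.63 km.
Circle about each station: (x + 16.6)² + (y − 24.2)² = 59.64²; (x + 36.6)² + (y − 56.6)² = 96.60²; (x − 41.6)² + (y + 25.7)² = 44.63².
Subtracting the A equation from the B and C equations removes the quadratic terms:
-40.0 x + 64.8 y = -2092.71
116.4 x − 99.8 y = 3094.94
Solving the 2×2 system: x ≈ -2.3, y ≈ -33.7 km.
Check against A (with the unrounded x, y): √((x + 16.6)²+(y − 24.2)²) = 59.67 ≈ 59.64 km. ✓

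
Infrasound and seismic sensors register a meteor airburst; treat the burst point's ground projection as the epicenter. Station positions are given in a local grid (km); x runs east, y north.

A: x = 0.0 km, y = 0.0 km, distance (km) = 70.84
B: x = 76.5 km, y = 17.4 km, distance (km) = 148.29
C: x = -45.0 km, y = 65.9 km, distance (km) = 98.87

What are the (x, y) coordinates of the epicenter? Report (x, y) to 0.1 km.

x ≈ -63.6 km, y ≈ -31.2 km

Circle about each station: x² + y² = 70.84²; (x − 76.5)² + (y − 17.4)² = 148.29²; (x + 45.0)² + (y − 65.9)² = 98.87².
Subtracting pairs of circle equations eliminates x²+y² and gives linear equations (the radical axes):
153.0 x + 34.8 y = -10816.61
-90.0 x + 131.8 y = 1610.84
Solving the 2×2 system: x ≈ -63.6, y ≈ -31.2 km.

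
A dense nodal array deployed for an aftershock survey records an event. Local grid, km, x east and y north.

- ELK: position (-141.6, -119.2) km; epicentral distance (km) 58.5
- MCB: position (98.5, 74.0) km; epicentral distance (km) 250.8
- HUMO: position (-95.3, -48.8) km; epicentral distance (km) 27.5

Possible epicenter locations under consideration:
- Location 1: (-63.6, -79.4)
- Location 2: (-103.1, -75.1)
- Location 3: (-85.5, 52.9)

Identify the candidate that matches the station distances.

For each candidate, compare |candidate − station| to the reported distance:
Location 1: residuals ELK 29.1, MCB 27.6, HUMO 16.6 → max 29.1 km
Location 2: residuals ELK 0.0, MCB 0.1, HUMO 0.1 → max 0.1 km
Location 3: residuals ELK 122.5, MCB 65.6, HUMO 74.7 → max 122.5 km
Only Location 2 has all residuals ≈ 0.

Location 2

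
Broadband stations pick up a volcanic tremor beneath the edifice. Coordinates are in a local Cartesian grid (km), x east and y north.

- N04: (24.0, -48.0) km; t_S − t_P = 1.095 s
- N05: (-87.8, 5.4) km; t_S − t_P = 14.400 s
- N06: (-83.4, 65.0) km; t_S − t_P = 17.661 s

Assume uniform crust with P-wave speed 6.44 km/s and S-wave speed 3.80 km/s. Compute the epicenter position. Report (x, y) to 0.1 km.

Distance from S−P lag: d = Δt · v_P v_S / (v_P − v_S) = Δt · (6.44·3.80)/(6.44−3.80) ≈ 9.2697·Δt.
So d_N04 = 10.15, d_N05 = 133.48, d_N06 = 163.71 km.
Circle about each station: (x − 24.0)² + (y + 48.0)² = 10.15²; (x + 87.8)² + (y − 5.4)² = 133.48²; (x + 83.4)² + (y − 65.0)² = 163.71².
Subtracting the N04 equation from the N05 and N06 equations removes the quadratic terms:
-223.6 x + 106.8 y = -12855.89
-214.8 x + 226.0 y = -18397.38
Solving the 2×2 system: x ≈ 34.1, y ≈ -49.0 km.

(34.1, -49.0)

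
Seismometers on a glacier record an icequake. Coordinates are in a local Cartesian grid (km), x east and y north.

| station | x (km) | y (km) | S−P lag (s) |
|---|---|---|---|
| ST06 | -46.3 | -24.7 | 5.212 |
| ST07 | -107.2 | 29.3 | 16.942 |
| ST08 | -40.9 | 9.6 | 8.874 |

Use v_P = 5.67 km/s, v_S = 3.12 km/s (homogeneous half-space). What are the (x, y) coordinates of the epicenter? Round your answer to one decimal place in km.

Distance from S−P lag: d = Δt · v_P v_S / (v_P − v_S) = Δt · (5.67·3.12)/(5.67−3.12) ≈ 6.9374·Δt.
So d_ST06 = 36.16, d_ST07 = 117.53, d_ST08 = 61.56 km.
Circle about each station: (x + 46.3)² + (y + 24.7)² = 36.16²; (x + 107.2)² + (y − 29.3)² = 117.53²; (x + 40.9)² + (y − 9.6)² = 61.56².
Subtracting the ST06 equation from the ST07 and ST08 equations removes the quadratic terms:
-121.8 x + 108.0 y = -2909.21
10.8 x + 68.6 y = -3470.90
Solving the 2×2 system: x ≈ -18.4, y ≈ -47.7 km.

-18.4 km east, -47.7 km north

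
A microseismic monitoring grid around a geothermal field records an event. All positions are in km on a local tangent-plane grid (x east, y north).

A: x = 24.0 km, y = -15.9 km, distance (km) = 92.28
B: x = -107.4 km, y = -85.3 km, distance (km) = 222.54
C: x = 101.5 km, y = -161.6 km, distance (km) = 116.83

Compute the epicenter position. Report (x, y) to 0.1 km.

Circle about each station: (x − 24.0)² + (y + 15.9)² = 92.28²; (x + 107.4)² + (y + 85.3)² = 222.54²; (x − 101.5)² + (y + 161.6)² = 116.83².
Subtracting the A equation from the B and C equations removes the quadratic terms:
-262.8 x − 138.8 y = -23026.41
155.0 x − 291.4 y = 30454.35
Solving the 2×2 system: x ≈ 111.5, y ≈ -45.2 km.

x ≈ 111.5 km, y ≈ -45.2 km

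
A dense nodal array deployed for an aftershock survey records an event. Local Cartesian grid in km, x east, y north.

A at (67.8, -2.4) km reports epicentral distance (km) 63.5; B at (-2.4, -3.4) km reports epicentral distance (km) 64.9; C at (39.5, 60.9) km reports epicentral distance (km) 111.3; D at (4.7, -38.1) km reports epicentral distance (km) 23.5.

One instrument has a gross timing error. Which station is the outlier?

Solve using three stations at a time. Using A, C, D (subtract circle equations pairwise → linear system) gives (x, y) ≈ (25.2, -49.5).
Distances from that point to each station vs reported:
  A: calculated 63.5 vs reported 63.5 → residual 0.0 km
  B: calculated 53.7 vs reported 64.9 → residual 11.2 km
  C: calculated 111.3 vs reported 111.3 → residual 0.0 km
  D: calculated 23.4 vs reported 23.5 → residual 0.1 km
A, C, D are mutually consistent (residuals ≈ 0); B is off by 11.2 km.

B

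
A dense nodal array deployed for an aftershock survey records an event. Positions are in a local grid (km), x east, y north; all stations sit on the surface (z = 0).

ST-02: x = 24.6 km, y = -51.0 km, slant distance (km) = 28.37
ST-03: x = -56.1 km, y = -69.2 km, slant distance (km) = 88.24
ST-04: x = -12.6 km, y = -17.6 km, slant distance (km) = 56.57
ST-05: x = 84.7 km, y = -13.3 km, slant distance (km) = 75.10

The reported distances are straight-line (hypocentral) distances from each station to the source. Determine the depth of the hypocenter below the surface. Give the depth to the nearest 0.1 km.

Each station gives a sphere (x−x_i)² + (y−y_i)² + z² = d_i² (stations at z=0).
Subtracting the ST-02 sphere from ST-03 and ST-04: z² cancels, leaving linear equations in x and y:
-161.4 x − 36.4 y = -2251.75
-74.4 x + 66.8 y = -5132.95
Solving: x ≈ 25.001, y ≈ -48.995 km (keep extra digits for the depth step; rounded: 25.0, -49.0).
Then from the ST-02 sphere: z² = 28.37² − (x − 24.6)² − (y + 51.0)² with x = 25.001, y = -48.995, so z ≈ 28.296 ≈ 28.3 km.

28.3 km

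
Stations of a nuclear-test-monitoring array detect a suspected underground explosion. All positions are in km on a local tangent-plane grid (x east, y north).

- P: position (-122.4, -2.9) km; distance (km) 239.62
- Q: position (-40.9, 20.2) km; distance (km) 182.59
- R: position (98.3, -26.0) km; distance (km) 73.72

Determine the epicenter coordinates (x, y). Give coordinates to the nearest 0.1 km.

Circle about each station: (x + 122.4)² + (y + 2.9)² = 239.62²; (x + 40.9)² + (y − 20.2)² = 182.59²; (x − 98.3)² + (y + 26.0)² = 73.72².
Subtracting pairs of circle equations eliminates x²+y² and gives linear equations (the radical axes):
163.0 x + 46.2 y = 11169.32
441.4 x − 46.2 y = 47331.83
Solving the 2×2 system: x ≈ 96.8, y ≈ -99.7 km.
Check against P (with the unrounded x, y): √((x + 122.4)²+(y + 2.9)²) = 239.63 ≈ 239.62 km. ✓

96.8 km east, -99.7 km north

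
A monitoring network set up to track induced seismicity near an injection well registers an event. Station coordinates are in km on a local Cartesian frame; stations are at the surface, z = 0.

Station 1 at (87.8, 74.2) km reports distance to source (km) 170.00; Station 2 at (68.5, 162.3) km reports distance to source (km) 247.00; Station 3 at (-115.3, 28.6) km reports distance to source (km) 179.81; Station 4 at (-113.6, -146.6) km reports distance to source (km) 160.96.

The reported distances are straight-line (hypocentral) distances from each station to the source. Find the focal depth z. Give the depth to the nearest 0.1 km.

depth ≈ 46.7 km

Each station gives a sphere (x−x_i)² + (y−y_i)² + z² = d_i² (stations at z=0).
Subtracting the Station 1 sphere from Station 2 and Station 3: z² cancels, leaving linear equations in x and y:
-38.6 x + 176.2 y = -14289.94
-406.2 x − 91.2 y = -2534.07
Solving: x ≈ 23.301, y ≈ -75.996 km (keep extra digits for the depth step; rounded: 23.3, -76.0).
Then from the Station 1 sphere: z² = 170.00² − (x − 87.8)² − (y − 74.2)² with x = 23.301, y = -75.996, so z ≈ 46.702 ≈ 46.7 km.
Check against Station 4 (with the unrounded solution): distance 160.96 ≈ 160.96 km. ✓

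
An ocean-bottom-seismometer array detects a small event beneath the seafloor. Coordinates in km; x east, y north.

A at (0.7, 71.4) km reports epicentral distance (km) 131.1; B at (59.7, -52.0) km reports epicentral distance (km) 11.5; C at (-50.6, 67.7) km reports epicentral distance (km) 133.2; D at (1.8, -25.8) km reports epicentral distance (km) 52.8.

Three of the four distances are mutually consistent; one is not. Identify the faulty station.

Solve using three stations at a time. Using A, B, D (subtract circle equations pairwise → linear system) gives (x, y) ≈ (48.3, -50.7).
Distances from that point to each station vs reported:
  A: calculated 131.1 vs reported 131.1 → residual 0.0 km
  B: calculated 11.4 vs reported 11.5 → residual 0.1 km
  C: calculated 154.3 vs reported 133.2 → residual 21.1 km
  D: calculated 52.8 vs reported 52.8 → residual 0.0 km
A, B, D are mutually consistent (residuals ≈ 0); C is off by 21.1 km.

C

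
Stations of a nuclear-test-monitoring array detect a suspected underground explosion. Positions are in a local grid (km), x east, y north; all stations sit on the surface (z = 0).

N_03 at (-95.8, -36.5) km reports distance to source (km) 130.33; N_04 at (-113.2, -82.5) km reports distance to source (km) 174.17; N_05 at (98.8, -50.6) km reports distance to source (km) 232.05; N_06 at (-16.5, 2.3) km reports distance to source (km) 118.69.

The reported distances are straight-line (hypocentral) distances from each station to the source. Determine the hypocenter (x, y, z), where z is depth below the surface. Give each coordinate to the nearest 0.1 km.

Each station gives a sphere (x−x_i)² + (y−y_i)² + z² = d_i² (stations at z=0).
Subtracting the N_03 sphere from N_04 and N_05: z² cancels, leaving linear equations in x and y:
-34.8 x − 92.0 y = -4238.68
389.2 x − 28.2 y = -35049.38
Solving: x ≈ -84.403, y ≈ 77.999 km (keep extra digits for the depth step; rounded: -84.4, 78.0).
Then from the N_03 sphere: z² = 130.33² − (x + 95.8)² − (y + 36.5)² with x = -84.403, y = 77.999, so z ≈ 61.205 ≈ 61.2 km.

x ≈ -84.4 km, y ≈ 78.0 km, depth ≈ 61.2 km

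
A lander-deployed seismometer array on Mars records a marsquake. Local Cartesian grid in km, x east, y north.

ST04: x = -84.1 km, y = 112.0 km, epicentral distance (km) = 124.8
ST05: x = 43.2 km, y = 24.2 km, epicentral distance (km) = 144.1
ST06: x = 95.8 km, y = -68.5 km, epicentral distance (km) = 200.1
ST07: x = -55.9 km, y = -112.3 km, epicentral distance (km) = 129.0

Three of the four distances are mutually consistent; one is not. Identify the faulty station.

ST07

Solve using three stations at a time. Using ST04, ST05, ST06 (subtract circle equations pairwise → linear system) gives (x, y) ≈ (-96.2, -12.2).
Distances from that point to each station vs reported:
  ST04: calculated 124.8 vs reported 124.8 → residual 0.0 km
  ST05: calculated 144.1 vs reported 144.1 → residual 0.0 km
  ST06: calculated 200.1 vs reported 200.1 → residual 0.0 km
  ST07: calculated 107.9 vs reported 129.0 → residual 21.1 km
ST04, ST05, ST06 are mutually consistent (residuals ≈ 0); ST07 is off by 21.1 km.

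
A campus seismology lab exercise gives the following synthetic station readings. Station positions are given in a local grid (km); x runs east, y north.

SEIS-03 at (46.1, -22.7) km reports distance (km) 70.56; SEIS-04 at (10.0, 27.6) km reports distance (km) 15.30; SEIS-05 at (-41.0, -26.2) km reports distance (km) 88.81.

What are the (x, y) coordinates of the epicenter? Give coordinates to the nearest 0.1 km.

x ≈ 16.6 km, y ≈ 41.4 km

Circle about each station: (x − 46.1)² + (y + 22.7)² = 70.56²; (x − 10.0)² + (y − 27.6)² = 15.30²; (x + 41.0)² + (y + 26.2)² = 88.81².
Subtracting the SEIS-03 equation from the SEIS-04 and SEIS-05 equations removes the quadratic terms:
-72.2 x + 100.6 y = 2965.88
-174.2 x − 7.0 y = -3181.56
Solving the 2×2 system: x ≈ 16.6, y ≈ 41.4 km.
Check against SEIS-03 (with the unrounded x, y): √((x − 46.1)²+(y + 22.7)²) = 70.56 ≈ 70.56 km. ✓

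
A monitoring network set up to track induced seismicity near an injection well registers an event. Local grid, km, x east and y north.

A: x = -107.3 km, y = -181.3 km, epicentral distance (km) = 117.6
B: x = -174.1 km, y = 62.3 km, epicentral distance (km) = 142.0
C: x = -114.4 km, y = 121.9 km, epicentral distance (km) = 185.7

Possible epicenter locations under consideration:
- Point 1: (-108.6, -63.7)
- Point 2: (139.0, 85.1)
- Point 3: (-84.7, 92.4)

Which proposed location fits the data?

Point 1

For each candidate, compare |candidate − station| to the reported distance:
Point 1: residuals A 0.0, B 0.0, C 0.0 → max 0.0 km
Point 2: residuals A 245.2, B 171.9, C 70.4 → max 245.2 km
Point 3: residuals A 157.0, B 47.7, C 143.8 → max 157.0 km
Only Point 1 has all residuals ≈ 0.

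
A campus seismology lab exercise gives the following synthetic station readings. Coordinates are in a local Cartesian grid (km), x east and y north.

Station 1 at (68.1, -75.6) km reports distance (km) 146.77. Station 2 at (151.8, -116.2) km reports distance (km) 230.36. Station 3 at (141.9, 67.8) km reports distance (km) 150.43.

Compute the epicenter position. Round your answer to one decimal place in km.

Circle about each station: (x − 68.1)² + (y + 75.6)² = 146.77²; (x − 151.8)² + (y + 116.2)² = 230.36²; (x − 141.9)² + (y − 67.8)² = 150.43².
Subtracting pairs of circle equations eliminates x²+y² and gives linear equations (the radical axes):
167.4 x − 81.2 y = -5331.59
147.6 x + 286.8 y = 13291.73
Solving the 2×2 system: x ≈ -7.5, y ≈ 50.2 km.
Check against Station 1 (with the unrounded x, y): √((x − 68.1)²+(y + 75.6)²) = 146.77 ≈ 146.77 km. ✓

(-7.5, 50.2)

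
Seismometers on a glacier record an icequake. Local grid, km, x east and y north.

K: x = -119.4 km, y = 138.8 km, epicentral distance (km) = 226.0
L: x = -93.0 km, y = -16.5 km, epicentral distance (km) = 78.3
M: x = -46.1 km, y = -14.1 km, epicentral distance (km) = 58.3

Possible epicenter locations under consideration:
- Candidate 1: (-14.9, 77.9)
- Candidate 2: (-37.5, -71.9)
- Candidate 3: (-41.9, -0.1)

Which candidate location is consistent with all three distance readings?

For each candidate, compare |candidate − station| to the reported distance:
Candidate 1: residuals K 105.0, L 44.2, M 38.8 → max 105.0 km
Candidate 2: residuals K 0.1, L 0.1, M 0.1 → max 0.1 km
Candidate 3: residuals K 66.9, L 24.6, M 43.7 → max 66.9 km
Only Candidate 2 has all residuals ≈ 0.

Candidate 2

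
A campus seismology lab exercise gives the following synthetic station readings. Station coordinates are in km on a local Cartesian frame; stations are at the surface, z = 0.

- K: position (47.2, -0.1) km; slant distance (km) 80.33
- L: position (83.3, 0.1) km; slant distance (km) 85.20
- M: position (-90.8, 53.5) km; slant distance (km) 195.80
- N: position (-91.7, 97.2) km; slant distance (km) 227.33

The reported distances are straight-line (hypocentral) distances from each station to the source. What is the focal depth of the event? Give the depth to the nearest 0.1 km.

z ≈ 29.9 km

Each station gives a sphere (x−x_i)² + (y−y_i)² + z² = d_i² (stations at z=0).
Subtracting the K sphere from L and M: z² cancels, leaving linear equations in x and y:
72.2 x + 0.4 y = 3904.92
-276.0 x + 107.2 y = -23005.69
Solving: x ≈ 54.496, y ≈ -74.298 km (keep extra digits for the depth step; rounded: 54.5, -74.3).
Then from the K sphere: z² = 80.33² − (x − 47.2)² − (y + 0.1)² with x = 54.496, y = -74.298, so z ≈ 29.905 ≈ 29.9 km.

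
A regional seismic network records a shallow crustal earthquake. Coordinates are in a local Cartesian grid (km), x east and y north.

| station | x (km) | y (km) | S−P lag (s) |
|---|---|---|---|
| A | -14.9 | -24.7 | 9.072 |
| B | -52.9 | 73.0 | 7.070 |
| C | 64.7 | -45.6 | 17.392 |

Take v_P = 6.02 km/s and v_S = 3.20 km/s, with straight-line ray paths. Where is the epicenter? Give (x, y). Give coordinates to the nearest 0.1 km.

x ≈ -20.7 km, y ≈ 37.0 km

Distance from S−P lag: d = Δt · v_P v_S / (v_P − v_S) = Δt · (6.02·3.20)/(6.02−3.20) ≈ 6.8312·Δt.
So d_A = 61.97, d_B = 48.30, d_C = 118.81 km.
Circle about each station: (x + 14.9)² + (y + 24.7)² = 61.97²; (x + 52.9)² + (y − 73.0)² = 48.30²; (x − 64.7)² + (y + 45.6)² = 118.81².
Subtracting the A equation from the B and C equations removes the quadratic terms:
-76.0 x + 195.4 y = 8802.70
159.2 x − 41.8 y = -4842.19
Solving the 2×2 system: x ≈ -20.7, y ≈ 37.0 km.
Check against A (with the unrounded x, y): √((x + 14.9)²+(y + 24.7)²) = 61.97 ≈ 61.97 km. ✓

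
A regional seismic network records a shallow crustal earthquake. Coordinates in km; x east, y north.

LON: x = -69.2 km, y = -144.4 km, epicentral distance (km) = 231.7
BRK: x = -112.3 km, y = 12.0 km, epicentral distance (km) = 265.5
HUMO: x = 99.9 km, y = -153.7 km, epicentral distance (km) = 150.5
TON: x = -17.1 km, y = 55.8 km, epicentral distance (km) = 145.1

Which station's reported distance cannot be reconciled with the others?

Solve using three stations at a time. Using LON, HUMO, TON (subtract circle equations pairwise → linear system) gives (x, y) ≈ (115.1, -4.0).
Distances from that point to each station vs reported:
  LON: calculated 231.7 vs reported 231.7 → residual 0.0 km
  BRK: calculated 228.0 vs reported 265.5 → residual 37.5 km
  HUMO: calculated 150.5 vs reported 150.5 → residual 0.0 km
  TON: calculated 145.1 vs reported 145.1 → residual 0.0 km
LON, HUMO, TON are mutually consistent (residuals ≈ 0); BRK is off by 37.5 km.

BRK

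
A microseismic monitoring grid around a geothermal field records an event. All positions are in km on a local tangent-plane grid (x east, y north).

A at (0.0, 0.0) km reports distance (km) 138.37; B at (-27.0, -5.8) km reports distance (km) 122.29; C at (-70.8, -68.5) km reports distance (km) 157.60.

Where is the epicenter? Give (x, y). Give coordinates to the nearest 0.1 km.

-109.8 km east, 84.2 km north

Circle about each station: x² + y² = 138.37²; (x + 27.0)² + (y + 5.8)² = 122.29²; (x + 70.8)² + (y + 68.5)² = 157.60².
Subtracting the A equation from the B and C equations removes the quadratic terms:
-54.0 x − 11.6 y = 4954.05
-141.6 x − 137.0 y = 4013.39
Solving the 2×2 system: x ≈ -109.8, y ≈ 84.2 km.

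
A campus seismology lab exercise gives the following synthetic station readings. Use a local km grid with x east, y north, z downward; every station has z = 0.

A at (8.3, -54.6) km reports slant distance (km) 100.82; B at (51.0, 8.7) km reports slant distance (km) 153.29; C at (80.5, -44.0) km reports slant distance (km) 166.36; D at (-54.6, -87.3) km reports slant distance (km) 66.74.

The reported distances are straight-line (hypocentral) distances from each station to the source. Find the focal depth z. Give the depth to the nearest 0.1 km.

z ≈ 55.7 km

Each station gives a sphere (x−x_i)² + (y−y_i)² + z² = d_i² (stations at z=0).
Subtracting the A sphere from B and C: z² cancels, leaving linear equations in x and y:
85.4 x + 126.6 y = -13706.51
144.4 x + 21.2 y = -12144.78
Solving: x ≈ -75.708, y ≈ -57.196 km (keep extra digits for the depth step; rounded: -75.7, -57.2).
Then from the A sphere: z² = 100.82² − (x − 8.3)² − (y + 54.6)² with x = -75.708, y = -57.196, so z ≈ 55.683 ≈ 55.7 km.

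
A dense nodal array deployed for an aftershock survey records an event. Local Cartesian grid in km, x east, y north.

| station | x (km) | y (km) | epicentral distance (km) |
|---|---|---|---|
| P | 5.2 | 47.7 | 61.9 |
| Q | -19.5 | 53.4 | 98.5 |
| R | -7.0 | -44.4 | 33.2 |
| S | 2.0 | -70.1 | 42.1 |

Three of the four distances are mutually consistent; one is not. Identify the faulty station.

P

Solve using three stations at a time. Using Q, R, S (subtract circle equations pairwise → linear system) gives (x, y) ≈ (25.0, -34.6).
Distances from that point to each station vs reported:
  P: calculated 84.6 vs reported 61.9 → residual 22.7 km
  Q: calculated 98.6 vs reported 98.5 → residual 0.1 km
  R: calculated 33.5 vs reported 33.2 → residual 0.3 km
  S: calculated 42.3 vs reported 42.1 → residual 0.2 km
Q, R, S are mutually consistent (residuals ≈ 0); P is off by 22.7 km.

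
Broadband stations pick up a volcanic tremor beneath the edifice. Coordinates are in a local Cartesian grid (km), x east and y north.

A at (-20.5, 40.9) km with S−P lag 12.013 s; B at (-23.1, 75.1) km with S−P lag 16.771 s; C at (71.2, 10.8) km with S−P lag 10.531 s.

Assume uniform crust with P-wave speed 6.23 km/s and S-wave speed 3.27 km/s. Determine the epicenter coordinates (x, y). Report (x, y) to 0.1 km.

Distance from S−P lag: d = Δt · v_P v_S / (v_P − v_S) = Δt · (6.23·3.27)/(6.23−3.27) ≈ 6.8825·Δt.
So d_A = 82.68, d_B = 115.43, d_C = 72.48 km.
Circle about each station: (x + 20.5)² + (y − 40.9)² = 82.68²; (x + 23.1)² + (y − 75.1)² = 115.43²; (x − 71.2)² + (y − 10.8)² = 72.48².
Subtracting the A equation from the B and C equations removes the quadratic terms:
-5.2 x + 68.4 y = -2407.54
183.4 x − 60.2 y = 4675.65
Solving the 2×2 system: x ≈ 14.3, y ≈ -34.1 km.

14.3 km east, -34.1 km north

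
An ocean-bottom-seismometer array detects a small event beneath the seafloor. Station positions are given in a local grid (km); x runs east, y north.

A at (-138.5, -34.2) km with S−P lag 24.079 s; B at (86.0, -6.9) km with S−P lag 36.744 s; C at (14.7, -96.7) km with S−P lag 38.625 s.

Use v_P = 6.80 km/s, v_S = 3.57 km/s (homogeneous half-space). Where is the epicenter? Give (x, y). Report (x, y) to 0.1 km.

-143.5 km east, 146.7 km north

Distance from S−P lag: d = Δt · v_P v_S / (v_P − v_S) = Δt · (6.80·3.57)/(6.80−3.57) ≈ 7.5158·Δt.
So d_A = 180.97, d_B = 276.16, d_C = 290.30 km.
Circle about each station: (x + 138.5)² + (y + 34.2)² = 180.97²; (x − 86.0)² + (y + 6.9)² = 276.16²; (x − 14.7)² + (y + 96.7)² = 290.30².
Subtracting the A equation from the B and C equations removes the quadratic terms:
449.0 x + 54.6 y = -56422.48
306.4 x − 125.0 y = -62308.86
Solving the 2×2 system: x ≈ -143.5, y ≈ 146.7 km.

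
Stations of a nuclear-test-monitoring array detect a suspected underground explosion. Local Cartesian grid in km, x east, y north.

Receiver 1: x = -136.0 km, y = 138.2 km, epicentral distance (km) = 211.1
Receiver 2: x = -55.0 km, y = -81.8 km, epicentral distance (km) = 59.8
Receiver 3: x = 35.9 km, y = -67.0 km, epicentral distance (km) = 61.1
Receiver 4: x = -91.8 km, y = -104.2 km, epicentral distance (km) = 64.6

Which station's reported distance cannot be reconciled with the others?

Receiver 4

Solve using three stations at a time. Using Receiver 1, Receiver 2, Receiver 3 (subtract circle equations pairwise → linear system) gives (x, y) ≈ (-16.7, -35.9).
Distances from that point to each station vs reported:
  Receiver 1: calculated 211.1 vs reported 211.1 → residual 0.0 km
  Receiver 2: calculated 59.8 vs reported 59.8 → residual 0.0 km
  Receiver 3: calculated 61.1 vs reported 61.1 → residual 0.0 km
  Receiver 4: calculated 101.5 vs reported 64.6 → residual 36.9 km
Receiver 1, Receiver 2, Receiver 3 are mutually consistent (residuals ≈ 0); Receiver 4 is off by 36.9 km.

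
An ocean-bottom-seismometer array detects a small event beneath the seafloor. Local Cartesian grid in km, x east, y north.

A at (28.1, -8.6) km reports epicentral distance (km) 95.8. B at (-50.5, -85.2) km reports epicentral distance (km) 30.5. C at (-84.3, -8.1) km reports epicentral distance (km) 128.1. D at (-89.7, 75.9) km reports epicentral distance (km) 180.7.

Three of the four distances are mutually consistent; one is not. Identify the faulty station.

Solve using three stations at a time. Using A, B, D (subtract circle equations pairwise → linear system) gives (x, y) ≈ (-20.6, -91.1).
Distances from that point to each station vs reported:
  A: calculated 95.8 vs reported 95.8 → residual 0.0 km
  B: calculated 30.4 vs reported 30.5 → residual 0.1 km
  C: calculated 104.6 vs reported 128.1 → residual 23.5 km
  D: calculated 180.7 vs reported 180.7 → residual 0.0 km
A, B, D are mutually consistent (residuals ≈ 0); C is off by 23.5 km.

C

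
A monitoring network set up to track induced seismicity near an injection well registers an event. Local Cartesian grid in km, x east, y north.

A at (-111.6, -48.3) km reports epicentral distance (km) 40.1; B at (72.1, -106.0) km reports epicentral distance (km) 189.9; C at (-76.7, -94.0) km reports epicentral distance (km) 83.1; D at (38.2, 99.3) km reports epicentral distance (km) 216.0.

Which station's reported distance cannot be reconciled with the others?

Solve using three stations at a time. Using A, B, C (subtract circle equations pairwise → linear system) gives (x, y) ≈ (-93.2, -12.5).
Distances from that point to each station vs reported:
  A: calculated 40.3 vs reported 40.1 → residual 0.2 km
  B: calculated 189.9 vs reported 189.9 → residual 0.0 km
  C: calculated 83.2 vs reported 83.1 → residual 0.1 km
  D: calculated 172.5 vs reported 216.0 → residual 43.5 km
A, B, C are mutually consistent (residuals ≈ 0); D is off by 43.5 km.

D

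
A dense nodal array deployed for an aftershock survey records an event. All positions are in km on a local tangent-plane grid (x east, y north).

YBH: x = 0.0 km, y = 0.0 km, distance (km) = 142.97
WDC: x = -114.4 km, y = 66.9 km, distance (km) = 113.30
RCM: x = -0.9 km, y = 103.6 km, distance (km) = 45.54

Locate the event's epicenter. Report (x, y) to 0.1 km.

Circle about each station: x² + y² = 142.97²; (x + 114.4)² + (y − 66.9)² = 113.30²; (x + 0.9)² + (y − 103.6)² = 45.54².
Subtracting the YBH equation from the WDC and RCM equations removes the quadratic terms:
-228.8 x + 133.8 y = 25166.50
-1.8 x + 207.2 y = 29100.30
Solving the 2×2 system: x ≈ -28.0, y ≈ 140.2 km.

x ≈ -28.0 km, y ≈ 140.2 km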